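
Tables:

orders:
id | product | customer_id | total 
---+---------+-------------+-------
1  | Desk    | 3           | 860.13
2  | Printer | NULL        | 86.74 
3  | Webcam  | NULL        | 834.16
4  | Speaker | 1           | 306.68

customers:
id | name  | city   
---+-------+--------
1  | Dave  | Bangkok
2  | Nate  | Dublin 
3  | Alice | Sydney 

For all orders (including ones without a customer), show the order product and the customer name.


LEFT JOIN keeps every row from orders (the left table); where customer_id has no match in customers, the customer columns become NULL. Walk through each order:
  - order 1 (Desk): customer_id=3 -> matches Alice
  - order 2 (Printer): customer_id=NULL, no match -> kept with NULL
  - order 3 (Webcam): customer_id=NULL, no match -> kept with NULL
  - order 4 (Speaker): customer_id=1 -> matches Dave
All 4 rows appear; 2 have NULL customer.

SQL:
SELECT a.product, b.name AS customer
FROM orders a
LEFT JOIN customers b ON a.customer_id = b.id

Result:
product | customer
--------+---------
Desk    | Alice   
Printer | NULL    
Webcam  | NULL    
Speaker | Dave    


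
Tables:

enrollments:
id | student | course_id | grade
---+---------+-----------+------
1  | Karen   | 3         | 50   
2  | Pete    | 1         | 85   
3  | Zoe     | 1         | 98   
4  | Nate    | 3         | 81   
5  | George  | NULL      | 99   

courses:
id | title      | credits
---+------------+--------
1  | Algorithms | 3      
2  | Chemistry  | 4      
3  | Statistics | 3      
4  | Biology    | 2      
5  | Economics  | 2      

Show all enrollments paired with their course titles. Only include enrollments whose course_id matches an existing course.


INNER JOIN keeps only enrollments rows whose course_id matches an id in courses. Walk through each enrollment:
  - enrollment 1 (Karen): course_id=3 -> matches Statistics
  - enrollment 2 (Pete): course_id=1 -> matches Algorithms
  - enrollment 3 (Zoe): course_id=1 -> matches Algorithms
  - enrollment 4 (Nate): course_id=3 -> matches Statistics
  - enrollment 5 (George): course_id=NULL, no match -> dropped
So 1 of 5 rows is dropped.

SQL:
SELECT a.student, b.title AS course
FROM enrollments a
INNER JOIN courses b ON a.course_id = b.id

Result:
student | course    
--------+-----------
Karen   | Statistics
Pete    | Algorithms
Zoe     | Algorithms
Nate    | Statistics


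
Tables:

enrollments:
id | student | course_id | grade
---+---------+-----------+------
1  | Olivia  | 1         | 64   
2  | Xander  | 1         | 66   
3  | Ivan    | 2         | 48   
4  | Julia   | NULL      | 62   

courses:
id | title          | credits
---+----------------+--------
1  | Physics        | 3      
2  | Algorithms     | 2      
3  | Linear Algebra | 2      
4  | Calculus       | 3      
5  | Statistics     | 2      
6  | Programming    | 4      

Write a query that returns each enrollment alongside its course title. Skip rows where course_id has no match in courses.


INNER JOIN keeps only enrollments rows whose course_id matches an id in courses. Walk through each enrollment:
  - enrollment 1 (Olivia): course_id=1 -> matches Physics
  - enrollment 2 (Xander): course_id=1 -> matches Physics
  - enrollment 3 (Ivan): course_id=2 -> matches Algorithms
  - enrollment 4 (Julia): course_id=NULL, no match -> dropped
So 1 of 4 rows is dropped.

SQL:
SELECT a.student, b.title AS course
FROM enrollments a
INNER JOIN courses b ON a.course_id = b.id

Result:
student | course    
--------+-----------
Olivia  | Physics   
Xander  | Physics   
Ivan    | Algorithms


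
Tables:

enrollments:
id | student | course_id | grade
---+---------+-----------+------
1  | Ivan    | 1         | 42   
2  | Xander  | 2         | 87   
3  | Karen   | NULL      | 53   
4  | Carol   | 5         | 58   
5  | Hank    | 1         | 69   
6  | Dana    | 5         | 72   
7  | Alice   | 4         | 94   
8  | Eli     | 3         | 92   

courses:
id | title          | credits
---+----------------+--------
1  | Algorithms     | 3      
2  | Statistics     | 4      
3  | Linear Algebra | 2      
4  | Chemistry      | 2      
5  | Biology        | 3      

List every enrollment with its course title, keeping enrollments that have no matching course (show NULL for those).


LEFT JOIN keeps every row from enrollments (the left table); where course_id has no match in courses, the course columns become NULL. Walk through each enrollment:
  - enrollment 1 (Ivan): course_id=1 -> matches Algorithms
  - enrollment 2 (Xander): course_id=2 -> matches Statistics
  - enrollment 3 (Karen): course_id=NULL, no match -> kept with NULL
  - enrollment 4 (Carol): course_id=5 -> matches Biology
  - enrollment 5 (Hank): course_id=1 -> matches Algorithms
  - enrollment 6 (Dana): course_id=5 -> matches Biology
  - enrollment 7 (Alice): course_id=4 -> matches Chemistry
  - enrollment 8 (Eli): course_id=3 -> matches Linear Algebra
All 8 rows appear; 1 has NULL course.

SQL:
SELECT a.student, b.title AS course
FROM enrollments a
LEFT JOIN courses b ON a.course_id = b.id

Result:
student | course        
--------+---------------
Ivan    | Algorithms    
Xander  | Statistics    
Karen   | NULL          
Carol   | Biology       
Hank    | Algorithms    
Dana    | Biology       
Alice   | Chemistry     
Eli     | Linear Algebra


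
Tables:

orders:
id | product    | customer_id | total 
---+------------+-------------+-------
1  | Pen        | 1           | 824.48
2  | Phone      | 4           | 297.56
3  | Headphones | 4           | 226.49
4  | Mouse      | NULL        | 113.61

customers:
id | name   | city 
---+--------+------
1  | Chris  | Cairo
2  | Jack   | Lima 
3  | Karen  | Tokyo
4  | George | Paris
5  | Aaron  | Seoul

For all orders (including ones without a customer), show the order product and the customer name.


LEFT JOIN keeps every row from orders (the left table); where customer_id has no match in customers, the customer columns become NULL. Walk through each order:
  - order 1 (Pen): customer_id=1 -> matches Chris
  - order 2 (Phone): customer_id=4 -> matches George
  - order 3 (Headphones): customer_id=4 -> matches George
  - order 4 (Mouse): customer_id=NULL, no match -> kept with NULL
All 4 rows appear; 1 has NULL customer.

SQL:
SELECT a.product, b.name AS customer
FROM orders a
LEFT JOIN customers b ON a.customer_id = b.id

Result:
product    | customer
-----------+---------
Pen        | Chris   
Phone      | George  
Headphones | George  
Mouse      | NULL    


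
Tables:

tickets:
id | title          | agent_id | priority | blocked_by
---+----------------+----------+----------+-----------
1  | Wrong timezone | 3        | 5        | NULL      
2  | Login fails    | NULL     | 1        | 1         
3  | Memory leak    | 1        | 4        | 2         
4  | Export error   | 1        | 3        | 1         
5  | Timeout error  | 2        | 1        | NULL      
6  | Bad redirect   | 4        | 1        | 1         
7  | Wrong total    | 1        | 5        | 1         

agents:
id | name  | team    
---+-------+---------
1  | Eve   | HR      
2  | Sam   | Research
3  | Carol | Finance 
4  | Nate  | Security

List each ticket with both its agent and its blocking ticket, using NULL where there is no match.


Two LEFT JOINs from the same base table tickets: one to agents via agent_id, one to tickets itself via blocked_by. Both are LEFT so every ticket is preserved.
Match against agents:
  - ticket 1 (Wrong timezone): agent_id=3 -> matches Carol
  - ticket 2 (Login fails): agent_id=NULL, no match -> kept with NULL
  - ticket 3 (Memory leak): agent_id=1 -> matches Eve
  - ticket 4 (Export error): agent_id=1 -> matches Eve
  - ticket 5 (Timeout error): agent_id=2 -> matches Sam
  - ticket 6 (Bad redirect): agent_id=4 -> matches Nate
  - ticket 7 (Wrong total): agent_id=1 -> matches Eve
Match against tickets (self):
  - ticket 1 (Wrong timezone): blocked_by=NULL -> NULL
  - ticket 2 (Login fails): blocked_by=1 -> Wrong timezone
  - ticket 3 (Memory leak): blocked_by=2 -> Login fails
  - ticket 4 (Export error): blocked_by=1 -> Wrong timezone
  - ticket 5 (Timeout error): blocked_by=NULL -> NULL
  - ticket 6 (Bad redirect): blocked_by=1 -> Wrong timezone
  - ticket 7 (Wrong total): blocked_by=1 -> Wrong timezone

SQL:
SELECT a.title, b.name AS agent, c.title AS blocked_by
FROM tickets a
LEFT JOIN agents b ON a.agent_id = b.id
LEFT JOIN tickets c ON a.blocked_by = c.id

Result:
title          | agent | blocked_by    
---------------+-------+---------------
Wrong timezone | Carol | NULL          
Login fails    | NULL  | Wrong timezone
Memory leak    | Eve   | Login fails   
Export error   | Eve   | Wrong timezone
Timeout error  | Sam   | NULL          
Bad redirect   | Nate  | Wrong timezone
Wrong total    | Eve   | Wrong timezone


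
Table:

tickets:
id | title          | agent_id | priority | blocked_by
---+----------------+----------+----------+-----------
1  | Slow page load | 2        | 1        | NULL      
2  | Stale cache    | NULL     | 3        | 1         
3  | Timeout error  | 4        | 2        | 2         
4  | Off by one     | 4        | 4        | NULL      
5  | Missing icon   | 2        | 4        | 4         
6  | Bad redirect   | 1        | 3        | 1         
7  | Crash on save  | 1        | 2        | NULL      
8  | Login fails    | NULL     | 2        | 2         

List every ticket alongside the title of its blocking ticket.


This is a self-join: tickets is joined to a second copy of itself, matching each row's blocked_by to another row's id. Use LEFT JOIN so rows with blocked_by=NULL are kept.
  - ticket 1 (Slow page load): blocked_by=NULL -> NULL
  - ticket 2 (Stale cache): blocked_by=1 -> Slow page load
  - ticket 3 (Timeout error): blocked_by=2 -> Stale cache
  - ticket 4 (Off by one): blocked_by=NULL -> NULL
  - ticket 5 (Missing icon): blocked_by=4 -> Off by one
  - ticket 6 (Bad redirect): blocked_by=1 -> Slow page load
  - ticket 7 (Crash on save): blocked_by=NULL -> NULL
  - ticket 8 (Login fails): blocked_by=2 -> Stale cache

SQL:
SELECT a.title AS item, b.title AS blocked_by
FROM tickets a
LEFT JOIN tickets b ON a.blocked_by = b.id

Result:
item           | blocked_by    
---------------+---------------
Slow page load | NULL          
Stale cache    | Slow page load
Timeout error  | Stale cache   
Off by one     | NULL          
Missing icon   | Off by one    
Bad redirect   | Slow page load
Crash on save  | NULL          
Login fails    | Stale cache   


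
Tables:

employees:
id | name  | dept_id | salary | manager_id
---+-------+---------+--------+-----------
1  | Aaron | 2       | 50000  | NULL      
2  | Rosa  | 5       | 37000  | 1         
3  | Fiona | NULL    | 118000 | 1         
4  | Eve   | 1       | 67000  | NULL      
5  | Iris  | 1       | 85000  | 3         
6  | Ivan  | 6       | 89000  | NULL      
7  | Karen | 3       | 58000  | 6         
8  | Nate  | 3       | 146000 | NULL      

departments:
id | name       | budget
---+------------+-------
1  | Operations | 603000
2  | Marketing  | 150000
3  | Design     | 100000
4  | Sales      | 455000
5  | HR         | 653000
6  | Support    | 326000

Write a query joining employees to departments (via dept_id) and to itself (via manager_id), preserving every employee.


Two LEFT JOINs from the same base table employees: one to departments via dept_id, one to employees itself via manager_id. Both are LEFT so every employee is preserved.
Match against departments:
  - employee 1 (Aaron): dept_id=2 -> matches Marketing
  - employee 2 (Rosa): dept_id=5 -> matches HR
  - employee 3 (Fiona): dept_id=NULL, no match -> kept with NULL
  - employee 4 (Eve): dept_id=1 -> matches Operations
  - employee 5 (Iris): dept_id=1 -> matches Operations
  - employee 6 (Ivan): dept_id=6 -> matches Support
  - employee 7 (Karen): dept_id=3 -> matches Design
  - employee 8 (Nate): dept_id=3 -> matches Design
Match against employees (self):
  - employee 1 (Aaron): manager_id=NULL -> NULL
  - employee 2 (Rosa): manager_id=1 -> Aaron
  - employee 3 (Fiona): manager_id=1 -> Aaron
  - employee 4 (Eve): manager_id=NULL -> NULL
  - employee 5 (Iris): manager_id=3 -> Fiona
  - employee 6 (Ivan): manager_id=NULL -> NULL
  - employee 7 (Karen): manager_id=6 -> Ivan
  - employee 8 (Nate): manager_id=NULL -> NULL

SQL:
SELECT a.name, b.name AS department, c.name AS manager
FROM employees a
LEFT JOIN departments b ON a.dept_id = b.id
LEFT JOIN employees c ON a.manager_id = c.id

Result:
name  | department | manager
------+------------+--------
Aaron | Marketing  | NULL   
Rosa  | HR         | Aaron  
Fiona | NULL       | Aaron  
Eve   | Operations | NULL   
Iris  | Operations | Fiona  
Ivan  | Support    | NULL   
Karen | Design     | Ivan   
Nate  | Design     | NULL   


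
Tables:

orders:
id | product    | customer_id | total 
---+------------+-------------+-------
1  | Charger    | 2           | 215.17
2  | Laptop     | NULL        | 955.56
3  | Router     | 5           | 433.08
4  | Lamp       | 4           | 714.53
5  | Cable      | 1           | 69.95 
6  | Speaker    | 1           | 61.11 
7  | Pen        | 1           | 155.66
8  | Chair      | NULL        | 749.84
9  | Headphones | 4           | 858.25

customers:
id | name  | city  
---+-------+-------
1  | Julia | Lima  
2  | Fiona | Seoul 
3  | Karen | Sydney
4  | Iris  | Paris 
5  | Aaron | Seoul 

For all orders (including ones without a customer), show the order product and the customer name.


LEFT JOIN keeps every row from orders (the left table); where customer_id has no match in customers, the customer columns become NULL. Walk through each order:
  - order 1 (Charger): customer_id=2 -> matches Fiona
  - order 2 (Laptop): customer_id=NULL, no match -> kept with NULL
  - order 3 (Router): customer_id=5 -> matches Aaron
  - order 4 (Lamp): customer_id=4 -> matches Iris
  - order 5 (Cable): customer_id=1 -> matches Julia
  - order 6 (Speaker): customer_id=1 -> matches Julia
  - order 7 (Pen): customer_id=1 -> matches Julia
  - order 8 (Chair): customer_id=NULL, no match -> kept with NULL
  - order 9 (Headphones): customer_id=4 -> matches Iris
All 9 rows appear; 2 have NULL customer.

SQL:
SELECT a.product, b.name AS customer
FROM orders a
LEFT JOIN customers b ON a.customer_id = b.id

Result:
product    | customer
-----------+---------
Charger    | Fiona   
Laptop     | NULL    
Router     | Aaron   
Lamp       | Iris    
Cable      | Julia   
Speaker    | Julia   
Pen        | Julia   
Chair      | NULL    
Headphones | Iris    


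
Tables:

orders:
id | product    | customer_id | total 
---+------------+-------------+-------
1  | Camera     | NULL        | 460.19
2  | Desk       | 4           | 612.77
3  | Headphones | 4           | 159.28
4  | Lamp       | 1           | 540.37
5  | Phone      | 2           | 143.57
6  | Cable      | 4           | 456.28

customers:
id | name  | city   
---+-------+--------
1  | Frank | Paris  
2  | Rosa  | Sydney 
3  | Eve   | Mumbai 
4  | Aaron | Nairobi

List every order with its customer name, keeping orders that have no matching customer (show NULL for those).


LEFT JOIN keeps every row from orders (the left table); where customer_id has no match in customers, the customer columns become NULL. Walk through each order:
  - order 1 (Camera): customer_id=NULL, no match -> kept with NULL
  - order 2 (Desk): customer_id=4 -> matches Aaron
  - order 3 (Headphones): customer_id=4 -> matches Aaron
  - order 4 (Lamp): customer_id=1 -> matches Frank
  - order 5 (Phone): customer_id=2 -> matches Rosa
  - order 6 (Cable): customer_id=4 -> matches Aaron
All 6 rows appear; 1 has NULL customer.

SQL:
SELECT a.product, b.name AS customer
FROM orders a
LEFT JOIN customers b ON a.customer_id = b.id

Result:
product    | customer
-----------+---------
Camera     | NULL    
Desk       | Aaron   
Headphones | Aaron   
Lamp       | Frank   
Phone      | Rosa    
Cable      | Aaron   


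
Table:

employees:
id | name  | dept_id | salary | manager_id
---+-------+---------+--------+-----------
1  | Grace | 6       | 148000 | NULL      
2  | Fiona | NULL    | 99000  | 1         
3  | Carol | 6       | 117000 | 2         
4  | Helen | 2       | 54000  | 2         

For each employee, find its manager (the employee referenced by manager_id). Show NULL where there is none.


This is a self-join: employees is joined to a second copy of itself, matching each row's manager_id to another row's id. Use LEFT JOIN so rows with manager_id=NULL are kept.
  - employee 1 (Grace): manager_id=NULL -> NULL
  - employee 2 (Fiona): manager_id=1 -> Grace
  - employee 3 (Carol): manager_id=2 -> Fiona
  - employee 4 (Helen): manager_id=2 -> Fiona

SQL:
SELECT a.name AS item, b.name AS manager
FROM employees a
LEFT JOIN employees b ON a.manager_id = b.id

Result:
item  | manager
------+--------
Grace | NULL   
Fiona | Grace  
Carol | Fiona  
Helen | Fiona  


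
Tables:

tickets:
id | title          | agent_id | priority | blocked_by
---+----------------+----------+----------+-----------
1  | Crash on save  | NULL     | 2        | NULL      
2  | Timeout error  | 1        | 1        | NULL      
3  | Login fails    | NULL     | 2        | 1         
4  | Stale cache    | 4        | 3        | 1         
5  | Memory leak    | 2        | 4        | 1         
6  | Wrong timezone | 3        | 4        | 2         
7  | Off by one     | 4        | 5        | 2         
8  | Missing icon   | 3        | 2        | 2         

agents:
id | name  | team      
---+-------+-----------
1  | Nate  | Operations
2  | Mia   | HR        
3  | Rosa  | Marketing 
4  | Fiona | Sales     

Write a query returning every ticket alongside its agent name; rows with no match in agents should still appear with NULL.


LEFT JOIN keeps every row from tickets (the left table); where agent_id has no match in agents, the agent columns become NULL. Walk through each ticket:
  - ticket 1 (Crash on save): agent_id=NULL, no match -> kept with NULL
  - ticket 2 (Timeout error): agent_id=1 -> matches Nate
  - ticket 3 (Login fails): agent_id=NULL, no match -> kept with NULL
  - ticket 4 (Stale cache): agent_id=4 -> matches Fiona
  - ticket 5 (Memory leak): agent_id=2 -> matches Mia
  - ticket 6 (Wrong timezone): agent_id=3 -> matches Rosa
  - ticket 7 (Off by one): agent_id=4 -> matches Fiona
  - ticket 8 (Missing icon): agent_id=3 -> matches Rosa
All 8 rows appear; 2 have NULL agent.

SQL:
SELECT a.title, b.name AS agent
FROM tickets a
LEFT JOIN agents b ON a.agent_id = b.id

Result:
title          | agent
---------------+------
Crash on save  | NULL 
Timeout error  | Nate 
Login fails    | NULL 
Stale cache    | Fiona
Memory leak    | Mia  
Wrong timezone | Rosa 
Off by one     | Fiona
Missing icon   | Rosa 


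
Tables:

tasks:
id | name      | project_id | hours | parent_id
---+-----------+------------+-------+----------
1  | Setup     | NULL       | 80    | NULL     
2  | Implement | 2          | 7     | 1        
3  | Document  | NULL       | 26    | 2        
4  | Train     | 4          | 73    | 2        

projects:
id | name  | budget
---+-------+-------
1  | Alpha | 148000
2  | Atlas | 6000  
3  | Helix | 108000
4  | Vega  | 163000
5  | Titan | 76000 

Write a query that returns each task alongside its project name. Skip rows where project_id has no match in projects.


INNER JOIN keeps only tasks rows whose project_id matches an id in projects. Walk through each task:
  - task 1 (Setup): project_id=NULL, no match -> dropped
  - task 2 (Implement): project_id=2 -> matches Atlas
  - task 3 (Document): project_id=NULL, no match -> dropped
  - task 4 (Train): project_id=4 -> matches Vega
So 2 of 4 rows are dropped.

SQL:
SELECT a.name, b.name AS project
FROM tasks a
INNER JOIN projects b ON a.project_id = b.id

Result:
name      | project
----------+--------
Implement | Atlas  
Train     | Vega   


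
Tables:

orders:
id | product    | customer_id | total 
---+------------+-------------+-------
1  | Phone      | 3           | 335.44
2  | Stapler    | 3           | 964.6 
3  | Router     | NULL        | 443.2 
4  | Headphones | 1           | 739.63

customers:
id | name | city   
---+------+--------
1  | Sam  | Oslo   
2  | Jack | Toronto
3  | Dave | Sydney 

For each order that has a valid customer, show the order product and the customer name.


INNER JOIN keeps only orders rows whose customer_id matches an id in customers. Walk through each order:
  - order 1 (Phone): customer_id=3 -> matches Dave
  - order 2 (Stapler): customer_id=3 -> matches Dave
  - order 3 (Router): customer_id=NULL, no match -> dropped
  - order 4 (Headphones): customer_id=1 -> matches Sam
So 1 of 4 rows is dropped.

SQL:
SELECT a.product, b.name AS customer
FROM orders a
INNER JOIN customers b ON a.customer_id = b.id

Result:
product    | customer
-----------+---------
Phone      | Dave    
Stapler    | Dave    
Headphones | Sam     


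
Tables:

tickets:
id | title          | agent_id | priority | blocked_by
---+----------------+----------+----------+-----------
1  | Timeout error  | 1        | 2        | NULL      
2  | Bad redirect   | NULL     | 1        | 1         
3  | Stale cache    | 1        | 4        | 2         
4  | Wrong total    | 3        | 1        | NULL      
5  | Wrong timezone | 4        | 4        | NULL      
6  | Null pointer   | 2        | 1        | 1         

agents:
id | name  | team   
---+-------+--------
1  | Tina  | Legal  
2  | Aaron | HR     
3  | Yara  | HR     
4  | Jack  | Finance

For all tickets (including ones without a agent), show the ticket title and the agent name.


LEFT JOIN keeps every row from tickets (the left table); where agent_id has no match in agents, the agent columns become NULL. Walk through each ticket:
  - ticket 1 (Timeout error): agent_id=1 -> matches Tina
  - ticket 2 (Bad redirect): agent_id=NULL, no match -> kept with NULL
  - ticket 3 (Stale cache): agent_id=1 -> matches Tina
  - ticket 4 (Wrong total): agent_id=3 -> matches Yara
  - ticket 5 (Wrong timezone): agent_id=4 -> matches Jack
  - ticket 6 (Null pointer): agent_id=2 -> matches Aaron
All 6 rows appear; 1 has NULL agent.

SQL:
SELECT a.title, b.name AS agent
FROM tickets a
LEFT JOIN agents b ON a.agent_id = b.id

Result:
title          | agent
---------------+------
Timeout error  | Tina 
Bad redirect   | NULL 
Stale cache    | Tina 
Wrong total    | Yara 
Wrong timezone | Jack 
Null pointer   | Aaron


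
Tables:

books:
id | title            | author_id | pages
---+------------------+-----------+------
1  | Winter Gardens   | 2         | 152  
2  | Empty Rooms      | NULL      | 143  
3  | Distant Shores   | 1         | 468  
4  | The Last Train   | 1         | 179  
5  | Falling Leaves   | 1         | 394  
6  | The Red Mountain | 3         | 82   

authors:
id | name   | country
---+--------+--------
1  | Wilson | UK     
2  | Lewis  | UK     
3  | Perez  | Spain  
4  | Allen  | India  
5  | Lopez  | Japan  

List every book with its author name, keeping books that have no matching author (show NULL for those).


LEFT JOIN keeps every row from books (the left table); where author_id has no match in authors, the author columns become NULL. Walk through each book:
  - book 1 (Winter Gardens): author_id=2 -> matches Lewis
  - book 2 (Empty Rooms): author_id=NULL, no match -> kept with NULL
  - book 3 (Distant Shores): author_id=1 -> matches Wilson
  - book 4 (The Last Train): author_id=1 -> matches Wilson
  - book 5 (Falling Leaves): author_id=1 -> matches Wilson
  - book 6 (The Red Mountain): author_id=3 -> matches Perez
All 6 rows appear; 1 has NULL author.

SQL:
SELECT a.title, b.name AS author
FROM books a
LEFT JOIN authors b ON a.author_id = b.id

Result:
title            | author
-----------------+-------
Winter Gardens   | Lewis 
Empty Rooms      | NULL  
Distant Shores   | Wilson
The Last Train   | Wilson
Falling Leaves   | Wilson
The Red Mountain | Perez 


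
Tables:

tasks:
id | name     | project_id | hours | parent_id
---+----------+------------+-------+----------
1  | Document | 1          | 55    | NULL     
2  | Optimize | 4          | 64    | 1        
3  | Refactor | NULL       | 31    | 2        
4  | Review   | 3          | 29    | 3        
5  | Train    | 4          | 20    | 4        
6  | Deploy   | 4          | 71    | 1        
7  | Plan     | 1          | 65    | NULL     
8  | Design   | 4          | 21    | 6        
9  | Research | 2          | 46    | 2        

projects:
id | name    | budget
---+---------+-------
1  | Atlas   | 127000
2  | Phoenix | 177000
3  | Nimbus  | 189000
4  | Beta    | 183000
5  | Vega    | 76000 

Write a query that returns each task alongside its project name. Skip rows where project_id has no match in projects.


INNER JOIN keeps only tasks rows whose project_id matches an id in projects. Walk through each task:
  - task 1 (Document): project_id=1 -> matches Atlas
  - task 2 (Optimize): project_id=4 -> matches Beta
  - task 3 (Refactor): project_id=NULL, no match -> dropped
  - task 4 (Review): project_id=3 -> matches Nimbus
  - task 5 (Train): project_id=4 -> matches Beta
  - task 6 (Deploy): project_id=4 -> matches Beta
  - task 7 (Plan): project_id=1 -> matches Atlas
  - task 8 (Design): project_id=4 -> matches Beta
  - task 9 (Research): project_id=2 -> matches Phoenix
So 1 of 9 rows is dropped.

SQL:
SELECT a.name, b.name AS project
FROM tasks a
INNER JOIN projects b ON a.project_id = b.id

Result:
name     | project
---------+--------
Document | Atlas  
Optimize | Beta   
Review   | Nimbus 
Train    | Beta   
Deploy   | Beta   
Plan     | Atlas  
Design   | Beta   
Research | Phoenix


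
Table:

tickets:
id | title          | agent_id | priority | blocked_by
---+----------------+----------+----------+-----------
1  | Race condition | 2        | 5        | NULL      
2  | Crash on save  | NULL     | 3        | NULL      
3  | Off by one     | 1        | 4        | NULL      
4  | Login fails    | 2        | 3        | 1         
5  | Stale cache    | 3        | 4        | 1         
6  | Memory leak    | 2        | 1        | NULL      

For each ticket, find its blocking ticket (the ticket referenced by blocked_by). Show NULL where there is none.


This is a self-join: tickets is joined to a second copy of itself, matching each row's blocked_by to another row's id. Use LEFT JOIN so rows with blocked_by=NULL are kept.
  - ticket 1 (Race condition): blocked_by=NULL -> NULL
  - ticket 2 (Crash on save): blocked_by=NULL -> NULL
  - ticket 3 (Off by one): blocked_by=NULL -> NULL
  - ticket 4 (Login fails): blocked_by=1 -> Race condition
  - ticket 5 (Stale cache): blocked_by=1 -> Race condition
  - ticket 6 (Memory leak): blocked_by=NULL -> NULL

SQL:
SELECT a.title AS item, b.title AS blocked_by
FROM tickets a
LEFT JOIN tickets b ON a.blocked_by = b.id

Result:
item           | blocked_by    
---------------+---------------
Race condition | NULL          
Crash on save  | NULL          
Off by one     | NULL          
Login fails    | Race condition
Stale cache    | Race condition
Memory leak    | NULL          


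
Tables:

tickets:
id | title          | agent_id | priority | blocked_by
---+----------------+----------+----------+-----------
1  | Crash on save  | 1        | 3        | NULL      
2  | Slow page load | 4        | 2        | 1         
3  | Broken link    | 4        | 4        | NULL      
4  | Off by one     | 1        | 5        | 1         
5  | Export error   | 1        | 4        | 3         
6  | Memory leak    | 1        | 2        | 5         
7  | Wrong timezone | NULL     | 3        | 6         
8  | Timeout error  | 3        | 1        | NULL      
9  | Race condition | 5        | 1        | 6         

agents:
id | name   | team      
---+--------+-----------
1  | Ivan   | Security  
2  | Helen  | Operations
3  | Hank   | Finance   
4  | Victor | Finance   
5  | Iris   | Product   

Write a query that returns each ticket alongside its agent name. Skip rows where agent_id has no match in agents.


INNER JOIN keeps only tickets rows whose agent_id matches an id in agents. Walk through each ticket:
  - ticket 1 (Crash on save): agent_id=1 -> matches Ivan
  - ticket 2 (Slow page load): agent_id=4 -> matches Victor
  - ticket 3 (Broken link): agent_id=4 -> matches Victor
  - ticket 4 (Off by one): agent_id=1 -> matches Ivan
  - ticket 5 (Export error): agent_id=1 -> matches Ivan
  - ticket 6 (Memory leak): agent_id=1 -> matches Ivan
  - ticket 7 (Wrong timezone): agent_id=NULL, no match -> dropped
  - ticket 8 (Timeout error): agent_id=3 -> matches Hank
  - ticket 9 (Race condition): agent_id=5 -> matches Iris
So 1 of 9 rows is dropped.

SQL:
SELECT a.title, b.name AS agent
FROM tickets a
INNER JOIN agents b ON a.agent_id = b.id

Result:
title          | agent 
---------------+-------
Crash on save  | Ivan  
Slow page load | Victor
Broken link    | Victor
Off by one     | Ivan  
Export error   | Ivan  
Memory leak    | Ivan  
Timeout error  | Hank  
Race condition | Iris  


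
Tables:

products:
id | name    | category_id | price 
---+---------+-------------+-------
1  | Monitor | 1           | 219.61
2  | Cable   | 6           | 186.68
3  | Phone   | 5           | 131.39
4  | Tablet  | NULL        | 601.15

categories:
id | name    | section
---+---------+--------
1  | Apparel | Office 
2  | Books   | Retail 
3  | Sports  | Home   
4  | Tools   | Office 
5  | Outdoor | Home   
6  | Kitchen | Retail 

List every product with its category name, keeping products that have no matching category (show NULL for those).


LEFT JOIN keeps every row from products (the left table); where category_id has no match in categories, the category columns become NULL. Walk through each product:
  - product 1 (Monitor): category_id=1 -> matches Apparel
  - product 2 (Cable): category_id=6 -> matches Kitchen
  - product 3 (Phone): category_id=5 -> matches Outdoor
  - product 4 (Tablet): category_id=NULL, no match -> kept with NULL
All 4 rows appear; 1 has NULL category.

SQL:
SELECT a.name, b.name AS category
FROM products a
LEFT JOIN categories b ON a.category_id = b.id

Result:
name    | category
--------+---------
Monitor | Apparel 
Cable   | Kitchen 
Phone   | Outdoor 
Tablet  | NULL    


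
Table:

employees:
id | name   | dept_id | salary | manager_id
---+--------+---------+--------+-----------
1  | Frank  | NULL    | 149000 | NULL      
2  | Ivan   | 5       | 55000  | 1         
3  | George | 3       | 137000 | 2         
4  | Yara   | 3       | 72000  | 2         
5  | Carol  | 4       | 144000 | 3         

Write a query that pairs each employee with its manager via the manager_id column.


This is a self-join: employees is joined to a second copy of itself, matching each row's manager_id to another row's id. Use LEFT JOIN so rows with manager_id=NULL are kept.
  - employee 1 (Frank): manager_id=NULL -> NULL
  - employee 2 (Ivan): manager_id=1 -> Frank
  - employee 3 (George): manager_id=2 -> Ivan
  - employee 4 (Yara): manager_id=2 -> Ivan
  - employee 5 (Carol): manager_id=3 -> George

SQL:
SELECT a.name AS item, b.name AS manager
FROM employees a
LEFT JOIN employees b ON a.manager_id = b.id

Result:
item   | manager
-------+--------
Frank  | NULL   
Ivan   | Frank  
George | Ivan   
Yara   | Ivan   
Carol  | George 


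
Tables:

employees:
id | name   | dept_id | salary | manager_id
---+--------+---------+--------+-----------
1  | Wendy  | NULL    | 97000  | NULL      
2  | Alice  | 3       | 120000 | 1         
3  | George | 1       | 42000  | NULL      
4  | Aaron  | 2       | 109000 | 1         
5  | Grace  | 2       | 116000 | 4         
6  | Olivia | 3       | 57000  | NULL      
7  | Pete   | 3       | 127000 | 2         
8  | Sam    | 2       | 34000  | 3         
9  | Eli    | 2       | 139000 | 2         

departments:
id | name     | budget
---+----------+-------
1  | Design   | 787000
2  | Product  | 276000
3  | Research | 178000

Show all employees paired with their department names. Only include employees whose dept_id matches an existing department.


INNER JOIN keeps only employees rows whose dept_id matches an id in departments. Walk through each employee:
  - employee 1 (Wendy): dept_id=NULL, no match -> dropped
  - employee 2 (Alice): dept_id=3 -> matches Research
  - employee 3 (George): dept_id=1 -> matches Design
  - employee 4 (Aaron): dept_id=2 -> matches Product
  - employee 5 (Grace): dept_id=2 -> matches Product
  - employee 6 (Olivia): dept_id=3 -> matches Research
  - employee 7 (Pete): dept_id=3 -> matches Research
  - employee 8 (Sam): dept_id=2 -> matches Product
  - employee 9 (Eli): dept_id=2 -> matches Product
So 1 of 9 rows is dropped.

SQL:
SELECT a.name, b.name AS department
FROM employees a
INNER JOIN departments b ON a.dept_id = b.id

Result:
name   | department
-------+-----------
Alice  | Research  
George | Design    
Aaron  | Product   
Grace  | Product   
Olivia | Research  
Pete   | Research  
Sam    | Product   
Eli    | Product   


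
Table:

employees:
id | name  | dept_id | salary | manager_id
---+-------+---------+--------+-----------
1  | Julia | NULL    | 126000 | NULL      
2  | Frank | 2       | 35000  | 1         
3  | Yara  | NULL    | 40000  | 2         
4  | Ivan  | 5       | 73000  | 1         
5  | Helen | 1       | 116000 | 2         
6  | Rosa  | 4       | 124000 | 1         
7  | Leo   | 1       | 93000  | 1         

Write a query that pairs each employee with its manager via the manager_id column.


This is a self-join: employees is joined to a second copy of itself, matching each row's manager_id to another row's id. Use LEFT JOIN so rows with manager_id=NULL are kept.
  - employee 1 (Julia): manager_id=NULL -> NULL
  - employee 2 (Frank): manager_id=1 -> Julia
  - employee 3 (Yara): manager_id=2 -> Frank
  - employee 4 (Ivan): manager_id=1 -> Julia
  - employee 5 (Helen): manager_id=2 -> Frank
  - employee 6 (Rosa): manager_id=1 -> Julia
  - employee 7 (Leo): manager_id=1 -> Julia

SQL:
SELECT a.name AS item, b.name AS manager
FROM employees a
LEFT JOIN employees b ON a.manager_id = b.id

Result:
item  | manager
------+--------
Julia | NULL   
Frank | Julia  
Yara  | Frank  
Ivan  | Julia  
Helen | Frank  
Rosa  | Julia  
Leo   | Julia  


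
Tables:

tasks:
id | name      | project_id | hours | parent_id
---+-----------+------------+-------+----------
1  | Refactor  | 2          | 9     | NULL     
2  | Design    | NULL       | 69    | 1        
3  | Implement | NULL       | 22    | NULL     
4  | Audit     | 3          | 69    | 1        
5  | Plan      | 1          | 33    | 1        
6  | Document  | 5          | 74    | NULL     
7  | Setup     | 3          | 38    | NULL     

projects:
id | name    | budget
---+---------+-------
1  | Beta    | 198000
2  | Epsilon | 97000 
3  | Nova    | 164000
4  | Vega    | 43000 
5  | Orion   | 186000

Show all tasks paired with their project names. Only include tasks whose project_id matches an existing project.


INNER JOIN keeps only tasks rows whose project_id matches an id in projects. Walk through each task:
  - task 1 (Refactor): project_id=2 -> matches Epsilon
  - task 2 (Design): project_id=NULL, no match -> dropped
  - task 3 (Implement): project_id=NULL, no match -> dropped
  - task 4 (Audit): project_id=3 -> matches Nova
  - task 5 (Plan): project_id=1 -> matches Beta
  - task 6 (Document): project_id=5 -> matches Orion
  - task 7 (Setup): project_id=3 -> matches Nova
So 2 of 7 rows are dropped.

SQL:
SELECT a.name, b.name AS project
FROM tasks a
INNER JOIN projects b ON a.project_id = b.id

Result:
name     | project
---------+--------
Refactor | Epsilon
Audit    | Nova   
Plan     | Beta   
Document | Orion  
Setup    | Nova   


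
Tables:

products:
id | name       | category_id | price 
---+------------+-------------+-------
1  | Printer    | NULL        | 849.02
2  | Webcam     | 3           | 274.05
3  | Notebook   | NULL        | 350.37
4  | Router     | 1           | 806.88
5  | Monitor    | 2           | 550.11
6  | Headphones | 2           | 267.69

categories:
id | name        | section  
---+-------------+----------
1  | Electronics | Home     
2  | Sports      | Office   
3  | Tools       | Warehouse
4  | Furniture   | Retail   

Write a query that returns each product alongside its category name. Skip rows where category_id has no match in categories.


INNER JOIN keeps only products rows whose category_id matches an id in categories. Walk through each product:
  - product 1 (Printer): category_id=NULL, no match -> dropped
  - product 2 (Webcam): category_id=3 -> matches Tools
  - product 3 (Notebook): category_id=NULL, no match -> dropped
  - product 4 (Router): category_id=1 -> matches Electronics
  - product 5 (Monitor): category_id=2 -> matches Sports
  - product 6 (Headphones): category_id=2 -> matches Sports
So 2 of 6 rows are dropped.

SQL:
SELECT a.name, b.name AS category
FROM products a
INNER JOIN categories b ON a.category_id = b.id

Result:
name       | category   
-----------+------------
Webcam     | Tools      
Router     | Electronics
Monitor    | Sports     
Headphones | Sports     


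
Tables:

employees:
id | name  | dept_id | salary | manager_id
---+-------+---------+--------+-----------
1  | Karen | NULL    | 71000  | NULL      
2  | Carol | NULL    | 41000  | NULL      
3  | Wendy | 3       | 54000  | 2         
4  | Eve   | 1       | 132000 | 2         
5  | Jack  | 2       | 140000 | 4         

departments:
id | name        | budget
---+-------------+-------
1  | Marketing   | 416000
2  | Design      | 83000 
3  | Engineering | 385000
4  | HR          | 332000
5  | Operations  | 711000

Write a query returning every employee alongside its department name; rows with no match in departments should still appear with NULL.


LEFT JOIN keeps every row from employees (the left table); where dept_id has no match in departments, the department columns become NULL. Walk through each employee:
  - employee 1 (Karen): dept_id=NULL, no match -> kept with NULL
  - employee 2 (Carol): dept_id=NULL, no match -> kept with NULL
  - employee 3 (Wendy): dept_id=3 -> matches Engineering
  - employee 4 (Eve): dept_id=1 -> matches Marketing
  - employee 5 (Jack): dept_id=2 -> matches Design
All 5 rows appear; 2 have NULL department.

SQL:
SELECT a.name, b.name AS department
FROM employees a
LEFT JOIN departments b ON a.dept_id = b.id

Result:
name  | department 
------+------------
Karen | NULL       
Carol | NULL       
Wendy | Engineering
Eve   | Marketing  
Jack  | Design     


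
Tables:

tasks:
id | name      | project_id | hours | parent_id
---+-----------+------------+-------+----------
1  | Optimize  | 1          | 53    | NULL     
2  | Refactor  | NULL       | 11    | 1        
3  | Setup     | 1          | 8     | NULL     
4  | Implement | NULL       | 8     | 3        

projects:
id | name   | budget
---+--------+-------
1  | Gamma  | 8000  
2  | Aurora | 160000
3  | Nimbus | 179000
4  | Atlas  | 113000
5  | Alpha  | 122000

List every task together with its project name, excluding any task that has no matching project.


INNER JOIN keeps only tasks rows whose project_id matches an id in projects. Walk through each task:
  - task 1 (Optimize): project_id=1 -> matches Gamma
  - task 2 (Refactor): project_id=NULL, no match -> dropped
  - task 3 (Setup): project_id=1 -> matches Gamma
  - task 4 (Implement): project_id=NULL, no match -> dropped
So 2 of 4 rows are dropped.

SQL:
SELECT a.name, b.name AS project
FROM tasks a
INNER JOIN projects b ON a.project_id = b.id

Result:
name     | project
---------+--------
Optimize | Gamma  
Setup    | Gamma  


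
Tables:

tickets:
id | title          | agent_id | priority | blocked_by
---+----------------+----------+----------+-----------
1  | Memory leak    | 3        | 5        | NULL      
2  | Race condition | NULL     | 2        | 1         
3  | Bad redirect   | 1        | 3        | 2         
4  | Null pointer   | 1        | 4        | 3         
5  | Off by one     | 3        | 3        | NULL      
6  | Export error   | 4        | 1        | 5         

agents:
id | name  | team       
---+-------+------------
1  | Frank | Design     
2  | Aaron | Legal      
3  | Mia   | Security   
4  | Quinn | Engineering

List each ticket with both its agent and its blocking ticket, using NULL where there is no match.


Two LEFT JOINs from the same base table tickets: one to agents via agent_id, one to tickets itself via blocked_by. Both are LEFT so every ticket is preserved.
Match against agents:
  - ticket 1 (Memory leak): agent_id=3 -> matches Mia
  - ticket 2 (Race condition): agent_id=NULL, no match -> kept with NULL
  - ticket 3 (Bad redirect): agent_id=1 -> matches Frank
  - ticket 4 (Null pointer): agent_id=1 -> matches Frank
  - ticket 5 (Off by one): agent_id=3 -> matches Mia
  - ticket 6 (Export error): agent_id=4 -> matches Quinn
Match against tickets (self):
  - ticket 1 (Memory leak): blocked_by=NULL -> NULL
  - ticket 2 (Race condition): blocked_by=1 -> Memory leak
  - ticket 3 (Bad redirect): blocked_by=2 -> Race condition
  - ticket 4 (Null pointer): blocked_by=3 -> Bad redirect
  - ticket 5 (Off by one): blocked_by=NULL -> NULL
  - ticket 6 (Export error): blocked_by=5 -> Off by one

SQL:
SELECT a.title, b.name AS agent, c.title AS blocked_by
FROM tickets a
LEFT JOIN agents b ON a.agent_id = b.id
LEFT JOIN tickets c ON a.blocked_by = c.id

Result:
title          | agent | blocked_by    
---------------+-------+---------------
Memory leak    | Mia   | NULL          
Race condition | NULL  | Memory leak   
Bad redirect   | Frank | Race condition
Null pointer   | Frank | Bad redirect  
Off by one     | Mia   | NULL          
Export error   | Quinn | Off by one    
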